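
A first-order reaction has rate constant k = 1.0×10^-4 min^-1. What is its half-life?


t½ = ln2/k = 0.693147/(1.0×10^-4 min^-1)
= 6931 min

6931 min


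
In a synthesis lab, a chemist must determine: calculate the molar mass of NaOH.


M(NaOH) = 1×22.99 + 1×16.0 + 1×1.008
= 22.99 + 16.0 + 1.01
= 40.0 g/mol

40.0 g/mol


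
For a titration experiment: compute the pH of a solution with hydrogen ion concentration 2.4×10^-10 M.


pH = -log10([H+]) = -log10(2.4×10^-10)
= 10 - log10(2.4)
= 10 - 0.38
= 9.62

9.62


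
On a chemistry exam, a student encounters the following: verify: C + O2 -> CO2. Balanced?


Equation: C + O2 -> CO2
Check atoms: C: 1=1, O: 2=2
Balanced

Yes, balanced


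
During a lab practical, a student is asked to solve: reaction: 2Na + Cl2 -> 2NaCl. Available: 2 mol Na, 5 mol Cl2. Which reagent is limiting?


Mole ratio available / coefficient:
  Na: 2/2 = 1.000
  Cl2: 5/1 = 5.000
Smaller ratio is limiting.

Na


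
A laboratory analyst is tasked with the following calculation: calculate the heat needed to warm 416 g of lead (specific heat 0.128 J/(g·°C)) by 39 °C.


q = mcΔT = 416 × 0.128 × 39
= 2076.67 J

2076.67 J


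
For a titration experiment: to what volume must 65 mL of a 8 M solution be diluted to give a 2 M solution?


C1V1 = C2V2
8 × 65 = 2 × V2
V2 = 520/2 = 260.0 mL

260.0 mL


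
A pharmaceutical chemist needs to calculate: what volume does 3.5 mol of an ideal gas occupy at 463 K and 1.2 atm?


PV = nRT  (R = 0.08206 L·atm/(mol·K))
V = nRT/P = 3.5×0.08206×463/1.2
= 110.815 L

110.815 L


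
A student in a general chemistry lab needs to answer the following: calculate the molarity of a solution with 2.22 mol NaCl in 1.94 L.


M = n/V = 2.22/1.94 = 1.144 mol/L

1.144 M


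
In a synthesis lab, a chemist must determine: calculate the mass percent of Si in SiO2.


M(SiO2) = 1×28.09 + 2×16.0 = 60.09 g/mol
Mass of Si = 1 × 28.09 = 28.09 g/mol
% Si = 28.09/60.09 × 100 = 46.75%

46.75%


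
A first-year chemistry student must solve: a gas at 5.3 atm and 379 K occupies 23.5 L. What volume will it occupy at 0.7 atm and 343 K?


P1V1/T1 = P2V2/T2
V2 = P1V1T2/(T1P2)
= 5.3×23.5×343/(379×0.7)
= 161.028 L

161.028 L


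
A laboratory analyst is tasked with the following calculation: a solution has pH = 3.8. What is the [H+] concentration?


[H+] = 10^(-pH) = 10^(-3.8)
= 1.58×10^-4 M

1.58×10^-4 M


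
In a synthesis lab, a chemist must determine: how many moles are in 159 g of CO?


M(CO) = 28.01 g/mol
n = mass/M = 159/28.01 = 5.6765 mol

5.6765 mol


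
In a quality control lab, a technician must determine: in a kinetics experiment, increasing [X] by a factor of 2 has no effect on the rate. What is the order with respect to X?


rate ∝ [X]^n
rate ∝ [X]^0
Order in X: 0

0


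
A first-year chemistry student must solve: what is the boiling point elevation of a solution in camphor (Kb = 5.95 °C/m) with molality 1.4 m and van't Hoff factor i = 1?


ΔTb = Kb × m × i
= 5.95 × 1.4 × 1
= 8.33 °C

8.33 °C


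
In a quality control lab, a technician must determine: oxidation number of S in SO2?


x + 2(-2) = 0, so x = +4
Oxidation number: +4

+4


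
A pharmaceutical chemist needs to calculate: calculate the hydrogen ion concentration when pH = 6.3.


[H+] = 10^(-pH) = 10^(-6.3)
= 5.01×10^-7 M

5.01×10^-7 M


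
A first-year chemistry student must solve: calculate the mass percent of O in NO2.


M(NO2) = 1×14.01 + 2×16.0 = 46.01 g/mol
Mass of O = 2 × 16.0 = 32.00 g/mol
% O = 32.00/46.01 × 100 = 69.55%

69.55%


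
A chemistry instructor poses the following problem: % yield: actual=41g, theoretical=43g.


% yield = actual/theoretical × 100
= 41/43 × 100
= 95.35%

95.35%


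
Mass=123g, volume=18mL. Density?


ρ = mass/volume
= 123/18
= 6.833 g/mL

6.833 g/mL


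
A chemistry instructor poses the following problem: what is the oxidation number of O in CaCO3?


O is usually -2
Oxidation number: -2

-2


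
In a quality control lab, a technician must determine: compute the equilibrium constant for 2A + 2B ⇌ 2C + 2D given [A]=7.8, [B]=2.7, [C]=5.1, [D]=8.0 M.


Kc = [C]^2[D]^2/([A]^2[B]^2)
= (5.1^2 × 8.0^2)/(7.8^2 × 2.7^2)
= 1664.64/443.5236
= 3.753

3.753


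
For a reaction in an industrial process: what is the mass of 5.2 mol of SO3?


M(SO3) = 80.07 g/mol
mass = n × M = 5.2 × 80.07 = 416.36 g

416.36 g


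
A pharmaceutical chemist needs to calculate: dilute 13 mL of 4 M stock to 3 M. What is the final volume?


C1V1 = C2V2
4 × 13 = 3 × V2
V2 = 52/3 = 17.33 mL

17.33 mL


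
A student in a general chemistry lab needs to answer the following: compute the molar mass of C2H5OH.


M(C2H5OH) = 2×12.01 + 6×1.008 + 1×16.0
= 24.02 + 6.05 + 16.0
= 46.07 g/mol

46.07 g/mol


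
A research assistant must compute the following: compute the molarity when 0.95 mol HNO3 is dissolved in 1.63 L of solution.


M = n/V = 0.95/1.63 = 0.583 mol/L

0.583 M


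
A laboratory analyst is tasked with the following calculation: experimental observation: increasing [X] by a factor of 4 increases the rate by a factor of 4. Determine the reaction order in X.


rate ∝ [X]^n
4^n = 4 → n = 1
Order in X: 1

1


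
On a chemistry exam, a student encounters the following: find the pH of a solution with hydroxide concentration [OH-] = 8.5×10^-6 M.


pOH = -log10([OH-]) = -log10(8.5×10^-6)
= 6 - log10(8.5) = 5.07
pH = 14 - pOH = 14 - 5.07 = 8.93

8.93


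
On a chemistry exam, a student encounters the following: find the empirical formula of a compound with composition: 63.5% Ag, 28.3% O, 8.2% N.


Assume 100 g sample. Moles of each element:
  Ag: 63.5/107.87 = 0.589 mol
  O: 28.3/16.0 = 1.769 mol
  N: 8.2/14.01 = 0.585 mol
Divide by smallest (0.585):
  Ag: 0.589/0.585 = 1.01
  O: 1.769/0.585 = 3.02
  N: 0.585/0.585 = 1.0
Empirical formula: AgNO3

AgNO3


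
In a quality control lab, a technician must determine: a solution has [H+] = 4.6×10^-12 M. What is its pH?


pH = -log10([H+]) = -log10(4.6×10^-12)
= 12 - log10(4.6)
= 12 - 0.66
= 11.34

11.34


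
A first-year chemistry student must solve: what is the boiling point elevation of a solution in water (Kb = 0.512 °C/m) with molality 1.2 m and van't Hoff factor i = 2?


ΔTb = Kb × m × i
= 0.512 × 1.2 × 2
= 1.2288 °C

1.2288 °C


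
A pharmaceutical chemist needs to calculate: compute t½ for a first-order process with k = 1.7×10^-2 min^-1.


t½ = ln2/k = 0.693147/(1.7×10^-2 min^-1)
= 40.77 min

40.77 min


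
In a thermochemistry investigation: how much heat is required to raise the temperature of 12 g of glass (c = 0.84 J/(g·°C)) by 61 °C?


q = mcΔT = 12 × 0.84 × 61
= 614.88 J

614.88 J


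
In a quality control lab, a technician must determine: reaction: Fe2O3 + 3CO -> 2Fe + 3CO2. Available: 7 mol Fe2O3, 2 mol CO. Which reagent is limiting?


Mole ratio available / coefficient:
  Fe2O3: 7/1 = 7.000
  CO: 2/3 = 0.667
Smaller ratio is limiting.

CO


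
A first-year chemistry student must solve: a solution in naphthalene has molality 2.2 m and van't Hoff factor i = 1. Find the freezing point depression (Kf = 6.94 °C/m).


ΔTf = Kf × m × i
= 6.94 × 2.2 × 1
= 15.268 °C

15.268 °C


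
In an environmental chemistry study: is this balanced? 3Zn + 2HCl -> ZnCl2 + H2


Equation: 3Zn + 2HCl -> ZnCl2 + H2
Check atoms: Cl: 2=2, H: 2=2, Zn: 3≠1
Not balanced

No, not balanced


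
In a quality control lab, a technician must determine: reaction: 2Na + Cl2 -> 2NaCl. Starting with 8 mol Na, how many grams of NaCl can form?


Mole ratio NaCl:Na = 2:2
n(NaCl) = 8 × 2/2 = 8.000 mol
mass = 8.000 × 58.44 = 467.52 g

467.52 g


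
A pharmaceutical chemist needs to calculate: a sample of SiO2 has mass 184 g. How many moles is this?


M(SiO2) = 60.09 g/mol
n = mass/M = 184/60.09 = 3.0621 mol

3.0621 mol


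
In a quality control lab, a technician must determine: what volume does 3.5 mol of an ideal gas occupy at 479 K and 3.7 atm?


PV = nRT  (R = 0.08206 L·atm/(mol·K))
V = nRT/P = 3.5×0.08206×479/3.7
= 37.182 L

37.182 L


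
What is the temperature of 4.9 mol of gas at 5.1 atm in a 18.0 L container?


PV = nRT  (R = 0.08206 L·atm/(mol·K))
T = PV/(nR) = 5.1×18.0/(4.9×0.08206)
= 91.80/0.402094
= 228.30 K

228.30 K


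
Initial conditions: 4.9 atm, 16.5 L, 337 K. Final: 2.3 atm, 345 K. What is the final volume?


P1V1/T1 = P2V2/T2
V2 = P1V1T2/(T1P2)
= 4.9×16.5×345/(337×2.3)
= 35.987 L

35.987 L


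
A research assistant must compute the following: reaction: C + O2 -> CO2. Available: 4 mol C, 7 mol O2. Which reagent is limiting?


Mole ratio available / coefficient:
  C: 4/1 = 4.000
  O2: 7/1 = 7.000
Smaller ratio is limiting.

C


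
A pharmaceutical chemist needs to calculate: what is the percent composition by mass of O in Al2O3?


M(Al2O3) = 2×26.98 + 3×16.0 = 101.96 g/mol
Mass of O = 3 × 16.0 = 48.00 g/mol
% O = 48.00/101.96 × 100 = 47.08%

47.08%


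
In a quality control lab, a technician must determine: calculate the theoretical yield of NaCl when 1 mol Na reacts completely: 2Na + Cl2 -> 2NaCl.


Mole ratio NaCl:Na = 2:2
n(NaCl) = 1 × 2/2 = 1.000 mol
mass = 1.000 × 58.44 = 58.44 g

58.44 g


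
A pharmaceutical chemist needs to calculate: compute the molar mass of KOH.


M(KOH) = 1×39.1 + 1×16.0 + 1×1.008
= 39.1 + 16.0 + 1.01
= 56.11 g/mol

56.11 g/mol


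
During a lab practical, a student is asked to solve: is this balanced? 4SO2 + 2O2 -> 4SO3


Equation: 4SO2 + 2O2 -> 4SO3
Check atoms: O: 12=12, S: 4=4
Balanced

Yes, balanced


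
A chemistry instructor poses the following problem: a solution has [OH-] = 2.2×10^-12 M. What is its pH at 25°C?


pOH = -log10([OH-]) = -log10(2.2×10^-12)
= 12 - log10(2.2) = 11.66
pH = 14 - pOH = 14 - 11.66 = 2.34

2.34


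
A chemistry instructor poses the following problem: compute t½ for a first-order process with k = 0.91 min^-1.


t½ = ln2/k = 0.693147/(0.91 min^-1)
= 0.7617 min

0.7617 min


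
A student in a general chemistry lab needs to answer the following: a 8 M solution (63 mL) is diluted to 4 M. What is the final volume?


C1V1 = C2V2
8 × 63 = 4 × V2
V2 = 504/4 = 126.0 mL

126.0 mL


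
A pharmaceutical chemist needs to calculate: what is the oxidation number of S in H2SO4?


2(+1) + x + 4(-2) = 0, so x = +6
Oxidation number: +6

+6


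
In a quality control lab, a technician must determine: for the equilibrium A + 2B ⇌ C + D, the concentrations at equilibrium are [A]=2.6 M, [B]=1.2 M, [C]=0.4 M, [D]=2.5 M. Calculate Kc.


Kc = [C][D]/([A][B]^2)
= (0.4^1 × 2.5^1)/(2.6^1 × 1.2^2)
= 1/3.744
= 0.2671

0.2671


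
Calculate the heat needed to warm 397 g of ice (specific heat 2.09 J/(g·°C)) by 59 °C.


q = mcΔT = 397 × 2.09 × 59
= 48954.07 J

48954.07 J


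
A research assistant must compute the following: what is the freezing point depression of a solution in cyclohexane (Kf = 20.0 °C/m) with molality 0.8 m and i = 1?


ΔTf = Kf × m × i
= 20.0 × 0.8 × 1
= 16.0 °C

16.0 °C


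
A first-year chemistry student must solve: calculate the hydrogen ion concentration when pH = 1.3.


[H+] = 10^(-pH) = 10^(-1.3)
= 5.01×10^-2 M

5.01×10^-2 M


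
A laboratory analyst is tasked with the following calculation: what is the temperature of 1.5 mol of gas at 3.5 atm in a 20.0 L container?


PV = nRT  (R = 0.08206 L·atm/(mol·K))
T = PV/(nR) = 3.5×20.0/(1.5×0.08206)
= 70.00/0.123090
= 568.69 K

568.69 K


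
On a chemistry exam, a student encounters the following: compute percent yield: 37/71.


% yield = actual/theoretical × 100
= 37/71 × 100
= 52.11%

52.11%


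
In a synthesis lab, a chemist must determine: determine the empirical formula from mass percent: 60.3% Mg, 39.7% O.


Assume 100 g sample. Moles of each element:
  Mg: 60.3/24.31 = 2.48 mol
  O: 39.7/16.0 = 2.481 mol
Divide by smallest (2.48):
  Mg: 2.48/2.48 = 1.0
  O: 2.481/2.48 = 1.0
Empirical formula: MgO

MgO


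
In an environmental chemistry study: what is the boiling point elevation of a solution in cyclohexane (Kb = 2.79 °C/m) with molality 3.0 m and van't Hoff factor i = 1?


ΔTb = Kb × m × i
= 2.79 × 3.0 × 1
= 8.37 °C

8.37 °C


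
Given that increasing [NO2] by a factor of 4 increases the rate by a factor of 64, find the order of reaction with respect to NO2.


rate ∝ [NO2]^n
4^n = 64 → n = 3
Order in NO2: 3

3


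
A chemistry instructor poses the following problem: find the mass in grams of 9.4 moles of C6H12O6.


M(C6H12O6) = 180.16 g/mol
mass = n × M = 9.4 × 180.16 = 1693.50 g

1693.50 g


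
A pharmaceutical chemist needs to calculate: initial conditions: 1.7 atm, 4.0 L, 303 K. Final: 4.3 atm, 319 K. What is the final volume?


P1V1/T1 = P2V2/T2
V2 = P1V1T2/(T1P2)
= 1.7×4.0×319/(303×4.3)
= 1.665 L

1.665 L


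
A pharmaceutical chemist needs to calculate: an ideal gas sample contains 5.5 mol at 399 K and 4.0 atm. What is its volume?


PV = nRT  (R = 0.08206 L·atm/(mol·K))
V = nRT/P = 5.5×0.08206×399/4.0
= 45.02 L

45.02 L


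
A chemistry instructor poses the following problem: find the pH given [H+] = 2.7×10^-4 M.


pH = -log10([H+]) = -log10(2.7×10^-4)
= 4 - log10(2.7)
= 4 - 0.43
= 3.57

3.57


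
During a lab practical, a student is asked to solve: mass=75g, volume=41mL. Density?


ρ = mass/volume
= 75/41
= 1.829 g/mL

1.829 g/mL


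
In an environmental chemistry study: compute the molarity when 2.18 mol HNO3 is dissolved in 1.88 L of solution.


M = n/V = 2.18/1.88 = 1.160 mol/L

1.160 M


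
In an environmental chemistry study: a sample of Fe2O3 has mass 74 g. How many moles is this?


M(Fe2O3) = 159.7 g/mol
n = mass/M = 74/159.7 = 0.4634 mol

0.4634 mol


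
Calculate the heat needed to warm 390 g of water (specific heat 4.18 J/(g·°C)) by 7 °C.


q = mcΔT = 390 × 4.18 × 7
= 11411.40 J

11411.40 J


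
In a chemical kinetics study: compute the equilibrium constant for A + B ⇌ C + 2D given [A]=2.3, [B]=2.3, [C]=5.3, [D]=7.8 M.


Kc = [C][D]^2/([A][B])
= (5.3^1 × 7.8^2)/(2.3^1 × 2.3^1)
= 322.452/5.29
= 60.96

60.96


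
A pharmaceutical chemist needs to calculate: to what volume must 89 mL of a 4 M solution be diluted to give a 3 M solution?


C1V1 = C2V2
4 × 89 = 3 × V2
V2 = 356/3 = 118.67 mL

118.67 mL


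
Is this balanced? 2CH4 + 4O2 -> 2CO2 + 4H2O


Equation: 2CH4 + 4O2 -> 2CO2 + 4H2O
Check atoms: C: 2=2, H: 8=8, O: 8=8
Balanced

Yes, balanced


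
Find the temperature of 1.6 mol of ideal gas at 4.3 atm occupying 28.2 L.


PV = nRT  (R = 0.08206 L·atm/(mol·K))
T = PV/(nR) = 4.3×28.2/(1.6×0.08206)
= 121.26/0.131296
= 923.56 K

923.56 K


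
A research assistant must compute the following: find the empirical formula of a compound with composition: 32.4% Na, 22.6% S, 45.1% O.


Assume 100 g sample. Moles of each element:
  Na: 32.4/22.99 = 1.409 mol
  S: 22.6/32.07 = 0.705 mol
  O: 45.1/16.0 = 2.819 mol
Divide by smallest (0.705):
  Na: 1.409/0.705 = 2.0
  S: 0.705/0.705 = 1.0
  O: 2.819/0.705 = 4.0
Empirical formula: Na2SO4

Na2SO4


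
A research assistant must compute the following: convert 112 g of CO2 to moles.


M(CO2) = 44.01 g/mol
n = mass/M = 112/44.01 = 2.5449 mol

2.5449 mol


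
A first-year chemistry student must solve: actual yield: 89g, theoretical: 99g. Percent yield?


% yield = actual/theoretical × 100
= 89/99 × 100
= 89.9%

89.9%


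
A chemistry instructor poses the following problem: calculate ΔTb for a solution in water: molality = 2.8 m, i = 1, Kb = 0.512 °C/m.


ΔTb = Kb × m × i
= 0.512 × 2.8 × 1
= 1.4336 °C

1.4336 °C


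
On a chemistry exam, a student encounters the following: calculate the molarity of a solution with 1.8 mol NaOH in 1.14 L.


M = n/V = 1.8/1.14 = 1.579 mol/L

1.579 M


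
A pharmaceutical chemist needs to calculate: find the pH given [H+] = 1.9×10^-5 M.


pH = -log10([H+]) = -log10(1.9×10^-5)
= 5 - log10(1.9)
= 5 - 0.28
= 4.72

4.72


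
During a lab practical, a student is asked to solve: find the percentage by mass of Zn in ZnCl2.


M(ZnCl2) = 1×65.38 + 2×35.45 = 136.28 g/mol
Mass of Zn = 1 × 65.38 = 65.38 g/mol
% Zn = 65.38/136.28 × 100 = 47.97%

47.97%


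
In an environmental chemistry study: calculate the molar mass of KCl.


M(KCl) = 1×39.1 + 1×35.45
= 39.1 + 35.45
= 74.55 g/mol

74.55 g/mol


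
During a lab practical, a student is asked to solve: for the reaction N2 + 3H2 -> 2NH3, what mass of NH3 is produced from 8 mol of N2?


Mole ratio NH3:N2 = 2:1
n(NH3) = 8 × 2/1 = 16.000 mol
mass = 16.000 × 17.03 = 272.48 g

272.48 g


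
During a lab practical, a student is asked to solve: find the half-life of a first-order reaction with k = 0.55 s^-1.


t½ = ln2/k = 0.693147/(0.55 s^-1)
= 1.260 s

1.260 s


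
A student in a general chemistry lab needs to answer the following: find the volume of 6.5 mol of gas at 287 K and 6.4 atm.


PV = nRT  (R = 0.08206 L·atm/(mol·K))
V = nRT/P = 6.5×0.08206×287/6.4
= 23.919 L

23.919 L


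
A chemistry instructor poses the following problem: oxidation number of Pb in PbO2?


x + 2(-2) = 0, so x = +4
Oxidation number: +4

+4


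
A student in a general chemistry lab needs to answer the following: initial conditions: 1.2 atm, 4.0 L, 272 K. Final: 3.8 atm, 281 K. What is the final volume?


P1V1/T1 = P2V2/T2
V2 = P1V1T2/(T1P2)
= 1.2×4.0×281/(272×3.8)
= 1.305 L

1.305 L


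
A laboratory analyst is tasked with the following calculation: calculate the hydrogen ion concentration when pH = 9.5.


[H+] = 10^(-pH) = 10^(-9.5)
= 3.16×10^-10 M

3.16×10^-10 M


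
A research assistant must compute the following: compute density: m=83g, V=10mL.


ρ = mass/volume
= 83/10
= 8.3 g/mL

8.3 g/mL


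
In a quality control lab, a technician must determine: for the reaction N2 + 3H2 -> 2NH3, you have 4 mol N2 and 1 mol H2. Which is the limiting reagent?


Mole ratio available / coefficient:
  N2: 4/1 = 4.000
  H2: 1/3 = 0.333
Smaller ratio is limiting.

H2


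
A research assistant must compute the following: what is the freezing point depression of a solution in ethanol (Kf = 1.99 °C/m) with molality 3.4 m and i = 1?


ΔTf = Kf × m × i
= 1.99 × 3.4 × 1
= 6.766 °C

6.766 °C


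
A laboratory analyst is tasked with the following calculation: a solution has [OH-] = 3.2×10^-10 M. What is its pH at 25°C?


pOH = -log10([OH-]) = -log10(3.2×10^-10)
= 10 - log10(3.2) = 9.49
pH = 14 - pOH = 14 - 9.49 = 4.51

4.51


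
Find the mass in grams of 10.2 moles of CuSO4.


M(CuSO4) = 159.62 g/mol
mass = n × M = 10.2 × 159.62 = 1628.12 g

1628.12 g


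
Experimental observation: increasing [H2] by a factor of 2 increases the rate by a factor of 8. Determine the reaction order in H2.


rate ∝ [H2]^n
2^n = 8 → n = 3
Order in H2: 3

3


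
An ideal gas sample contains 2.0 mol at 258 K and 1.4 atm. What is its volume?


PV = nRT  (R = 0.08206 L·atm/(mol·K))
V = nRT/P = 2.0×0.08206×258/1.4
= 30.245 L

30.245 L


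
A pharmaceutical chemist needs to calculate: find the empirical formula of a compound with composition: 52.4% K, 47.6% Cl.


Assume 100 g sample. Moles of each element:
  K: 52.4/39.1 = 1.34 mol
  Cl: 47.6/35.45 = 1.343 mol
Divide by smallest (1.34):
  K: 1.34/1.34 = 1.0
  Cl: 1.343/1.34 = 1.0
Empirical formula: KCl

KCl


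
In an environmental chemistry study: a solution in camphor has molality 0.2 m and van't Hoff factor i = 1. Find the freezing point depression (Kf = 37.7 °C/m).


ΔTf = Kf × m × i
= 37.7 × 0.2 × 1
= 7.54 °C

7.54 °C


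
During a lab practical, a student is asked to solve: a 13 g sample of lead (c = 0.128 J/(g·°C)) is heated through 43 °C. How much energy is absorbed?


q = mcΔT = 13 × 0.128 × 43
= 71.55 J

71.55 J


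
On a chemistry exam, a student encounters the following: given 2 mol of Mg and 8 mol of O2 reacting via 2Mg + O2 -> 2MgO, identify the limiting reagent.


Mole ratio available / coefficient:
  Mg: 2/2 = 1.000
  O2: 8/1 = 8.000
Smaller ratio is limiting.

Mg


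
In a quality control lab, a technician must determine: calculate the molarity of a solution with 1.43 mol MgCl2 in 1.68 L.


M = n/V = 1.43/1.68 = 0.851 mol/L

0.851 M


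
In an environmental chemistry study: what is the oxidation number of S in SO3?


x + 3(-2) = 0, so x = +6
Oxidation number: +6

+6


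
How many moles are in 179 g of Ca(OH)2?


M(Ca(OH)2) = 74.1 g/mol
n = mass/M = 179/74.1 = 2.4157 mol

2.4157 mol


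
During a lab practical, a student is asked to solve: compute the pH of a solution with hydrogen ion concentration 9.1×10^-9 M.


pH = -log10([H+]) = -log10(9.1×10^-9)
= 9 - log10(9.1)
= 9 - 0.96
= 8.04

8.04


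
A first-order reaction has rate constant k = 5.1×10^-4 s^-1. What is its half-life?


t½ = ln2/k = 0.693147/(5.1×10^-4 s^-1)
= 1359 s

1359 s


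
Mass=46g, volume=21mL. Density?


ρ = mass/volume
= 46/21
= 2.19 g/mL

2.19 g/mL


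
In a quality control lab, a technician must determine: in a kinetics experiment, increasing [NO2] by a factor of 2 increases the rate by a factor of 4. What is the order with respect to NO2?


rate ∝ [NO2]^n
2^n = 4 → n = 2
Order in NO2: 2

2


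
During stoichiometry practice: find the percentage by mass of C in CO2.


M(CO2) = 1×12.01 + 2×16.0 = 44.01 g/mol
Mass of C = 1 × 12.01 = 12.01 g/mol
% C = 12.01/44.01 × 100 = 27.29%

27.29%


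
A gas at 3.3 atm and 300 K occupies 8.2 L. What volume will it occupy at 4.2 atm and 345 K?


P1V1/T1 = P2V2/T2
V2 = P1V1T2/(T1P2)
= 3.3×8.2×345/(300×4.2)
= 7.409 L

7.409 L


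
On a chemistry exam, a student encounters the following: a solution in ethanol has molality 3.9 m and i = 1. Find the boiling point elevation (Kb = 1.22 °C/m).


ΔTb = Kb × m × i
= 1.22 × 3.9 × 1
= 4.758 °C

4.758 °C


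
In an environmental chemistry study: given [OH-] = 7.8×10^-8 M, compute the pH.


pOH = -log10([OH-]) = -log10(7.8×10^-8)
= 8 - log10(7.8) = 7.11
pH = 14 - pOH = 14 - 7.11 = 6.89

6.89


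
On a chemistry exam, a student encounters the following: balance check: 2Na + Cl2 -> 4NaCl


Equation: 2Na + Cl2 -> 4NaCl
Check atoms: Cl: 2≠4, Na: 2≠4
Not balanced

No, not balanced


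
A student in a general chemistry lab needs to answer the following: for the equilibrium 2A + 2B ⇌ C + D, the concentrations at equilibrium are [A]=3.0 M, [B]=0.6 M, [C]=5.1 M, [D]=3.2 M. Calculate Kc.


Kc = [C][D]/([A]^2[B]^2)
= (5.1^1 × 3.2^1)/(3.0^2 × 0.6^2)
= 16.32/3.24
= 5.037

5.037


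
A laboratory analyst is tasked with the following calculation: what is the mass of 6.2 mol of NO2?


M(NO2) = 46.01 g/mol
mass = n × M = 6.2 × 46.01 = 285.26 g

285.26 g


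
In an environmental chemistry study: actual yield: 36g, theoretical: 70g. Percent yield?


% yield = actual/theoretical × 100
= 36/70 × 100
= 51.43%

51.43%


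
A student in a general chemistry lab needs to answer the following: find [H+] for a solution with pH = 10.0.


[H+] = 10^(-pH) = 10^(-10.0)
= 1.0×10^-10 M

1.0×10^-10 M


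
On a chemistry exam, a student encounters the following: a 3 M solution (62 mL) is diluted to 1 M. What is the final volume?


C1V1 = C2V2
3 × 62 = 1 × V2
V2 = 186/1 = 186.0 mL

186.0 mL


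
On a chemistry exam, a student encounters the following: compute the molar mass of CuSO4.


M(CuSO4) = 1×63.55 + 1×32.07 + 4×16.0
= 63.55 + 32.07 + 64.0
= 159.62 g/mol

159.62 g/mol


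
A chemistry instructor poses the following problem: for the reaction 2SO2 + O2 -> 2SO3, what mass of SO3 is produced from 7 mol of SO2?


Mole ratio SO3:SO2 = 2:2
n(SO3) = 7 × 2/2 = 7.000 mol
mass = 7.000 × 80.07 = 560.49 g

560.49 g


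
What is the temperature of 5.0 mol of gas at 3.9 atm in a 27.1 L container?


PV = nRT  (R = 0.08206 L·atm/(mol·K))
T = PV/(nR) = 3.9×27.1/(5.0×0.08206)
= 105.69/0.410300
= 257.59 K

257.59 K


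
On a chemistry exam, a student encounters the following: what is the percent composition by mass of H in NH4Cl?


M(NH4Cl) = 1×14.01 + 4×1.008 + 1×35.45 = 53.492 g/mol
Mass of H = 4 × 1.008 = 4.032 g/mol
% H = 4.032/53.492 × 100 = 7.54%

7.54%


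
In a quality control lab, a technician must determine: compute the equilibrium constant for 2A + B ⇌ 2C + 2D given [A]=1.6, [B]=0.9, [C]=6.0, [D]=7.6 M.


Kc = [C]^2[D]^2/([A]^2[B])
= (6.0^2 × 7.6^2)/(1.6^2 × 0.9^1)
= 2079.36/2.304
= 902.5

902.5


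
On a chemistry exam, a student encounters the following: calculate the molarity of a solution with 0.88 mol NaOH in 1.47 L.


M = n/V = 0.88/1.47 = 0.599 mol/L

0.599 M


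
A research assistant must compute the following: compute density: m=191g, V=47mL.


ρ = mass/volume
= 191/47
= 4.064 g/mL

4.064 g/mL


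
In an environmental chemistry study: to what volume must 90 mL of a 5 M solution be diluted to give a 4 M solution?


C1V1 = C2V2
5 × 90 = 4 × V2
V2 = 450/4 = 112.5 mL

112.5 mL


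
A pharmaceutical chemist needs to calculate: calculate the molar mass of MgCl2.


M(MgCl2) = 1×24.31 + 2×35.45
= 24.31 + 70.9
= 95.21 g/mol

95.21 g/mol


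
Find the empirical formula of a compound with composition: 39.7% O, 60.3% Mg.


Assume 100 g sample. Moles of each element:
  O: 39.7/16.0 = 2.481 mol
  Mg: 60.3/24.31 = 2.48 mol
Divide by smallest (2.48):
  O: 2.481/2.48 = 1.0
  Mg: 2.48/2.48 = 1.0
Empirical formula: MgO

MgO


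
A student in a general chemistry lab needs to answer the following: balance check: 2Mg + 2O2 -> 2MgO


Equation: 2Mg + 2O2 -> 2MgO
Check atoms: Mg: 2=2, O: 4≠2
Not balanced

No, not balanced


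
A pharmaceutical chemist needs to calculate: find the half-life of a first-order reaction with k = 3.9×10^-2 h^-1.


t½ = ln2/k = 0.693147/(3.9×10^-2 h^-1)
= 17.77 h

17.77 h


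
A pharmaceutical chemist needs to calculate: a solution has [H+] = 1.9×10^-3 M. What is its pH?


pH = -log10([H+]) = -log10(1.9×10^-3)
= 3 - log10(1.9)
= 3 - 0.28
= 2.72

2.72


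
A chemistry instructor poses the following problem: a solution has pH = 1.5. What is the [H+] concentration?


[H+] = 10^(-pH) = 10^(-1.5)
= 3.16×10^-2 M

3.16×10^-2 M


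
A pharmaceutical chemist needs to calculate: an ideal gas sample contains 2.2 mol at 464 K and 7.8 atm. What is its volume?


PV = nRT  (R = 0.08206 L·atm/(mol·K))
V = nRT/P = 2.2×0.08206×464/7.8
= 10.739 L

10.739 L


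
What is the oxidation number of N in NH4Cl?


x + 4(+1) + (-1) = 0, so x = -3
Oxidation number: -3

-3


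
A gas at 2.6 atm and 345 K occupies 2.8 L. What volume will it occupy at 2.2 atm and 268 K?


P1V1/T1 = P2V2/T2
V2 = P1V1T2/(T1P2)
= 2.6×2.8×268/(345×2.2)
= 2.571 L

2.571 L


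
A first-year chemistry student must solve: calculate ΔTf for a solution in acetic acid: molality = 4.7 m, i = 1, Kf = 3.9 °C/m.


ΔTf = Kf × m × i
= 3.9 × 4.7 × 1
= 18.33 °C

18.33 °C


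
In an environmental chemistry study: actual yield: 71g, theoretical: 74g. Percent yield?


% yield = actual/theoretical × 100
= 71/74 × 100
= 95.95%

95.95%


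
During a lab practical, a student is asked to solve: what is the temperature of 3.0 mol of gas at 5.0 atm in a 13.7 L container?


PV = nRT  (R = 0.08206 L·atm/(mol·K))
T = PV/(nR) = 5.0×13.7/(3.0×0.08206)
= 68.50/0.246180
= 278.25 K

278.25 K


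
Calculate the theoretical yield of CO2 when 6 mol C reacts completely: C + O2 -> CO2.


Mole ratio CO2:C = 1:1
n(CO2) = 6 × 1/1 = 6.000 mol
mass = 6.000 × 44.01 = 264.06 g

264.06 g


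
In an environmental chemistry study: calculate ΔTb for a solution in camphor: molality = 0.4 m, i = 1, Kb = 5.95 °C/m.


ΔTb = Kb × m × i
= 5.95 × 0.4 × 1
= 2.38 °C

2.38 °C


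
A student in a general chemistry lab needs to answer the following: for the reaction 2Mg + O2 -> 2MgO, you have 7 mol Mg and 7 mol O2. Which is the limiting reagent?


Mole ratio available / coefficient:
  Mg: 7/2 = 3.500
  O2: 7/1 = 7.000
Smaller ratio is limiting.

Mg


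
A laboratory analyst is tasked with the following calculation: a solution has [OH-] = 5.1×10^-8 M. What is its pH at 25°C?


pOH = -log10([OH-]) = -log10(5.1×10^-8)
= 8 - log10(5.1) = 7.29
pH = 14 - pOH = 14 - 7.29 = 6.71

6.71


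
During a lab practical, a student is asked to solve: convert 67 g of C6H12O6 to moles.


M(C6H12O6) = 180.16 g/mol
n = mass/M = 67/180.16 = 0.3719 mol

0.3719 mol


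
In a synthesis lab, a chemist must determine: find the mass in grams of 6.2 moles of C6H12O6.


M(C6H12O6) = 180.16 g/mol
mass = n × M = 6.2 × 180.16 = 1116.99 g

1116.99 g


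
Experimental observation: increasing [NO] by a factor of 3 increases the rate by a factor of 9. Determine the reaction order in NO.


rate ∝ [NO]^n
3^n = 9 → n = 2
Order in NO: 2

2


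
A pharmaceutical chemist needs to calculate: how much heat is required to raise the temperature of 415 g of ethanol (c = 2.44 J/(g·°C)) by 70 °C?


q = mcΔT = 415 × 2.44 × 70
= 70882.00 J

70882.00 J


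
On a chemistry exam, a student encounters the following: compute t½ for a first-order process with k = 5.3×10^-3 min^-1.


t½ = ln2/k = 0.693147/(5.3×10^-3 min^-1)
= 130.8 min

130.8 min


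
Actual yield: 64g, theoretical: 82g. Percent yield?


% yield = actual/theoretical × 100
= 64/82 × 100
= 78.05%

78.05%


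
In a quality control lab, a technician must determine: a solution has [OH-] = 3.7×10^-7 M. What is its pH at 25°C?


pOH = -log10([OH-]) = -log10(3.7×10^-7)
= 7 - log10(3.7) = 6.43
pH = 14 - pOH = 14 - 6.43 = 7.57

7.57


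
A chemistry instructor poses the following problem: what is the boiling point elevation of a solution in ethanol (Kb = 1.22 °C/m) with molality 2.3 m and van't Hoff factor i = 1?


ΔTb = Kb × m × i
= 1.22 × 2.3 × 1
= 2.806 °C

2.806 °C


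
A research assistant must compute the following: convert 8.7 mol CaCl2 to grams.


M(CaCl2) = 110.98 g/mol
mass = n × M = 8.7 × 110.98 = 965.53 g

965.53 g


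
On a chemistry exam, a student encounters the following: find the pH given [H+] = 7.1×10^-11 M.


pH = -log10([H+]) = -log10(7.1×10^-11)
= 11 - log10(7.1)
= 11 - 0.85
= 10.15

10.15


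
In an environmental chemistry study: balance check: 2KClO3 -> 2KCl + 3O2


Equation: 2KClO3 -> 2KCl + 3O2
Check atoms: Cl: 2=2, K: 2=2, O: 6=6
Balanced

Yes, balanced


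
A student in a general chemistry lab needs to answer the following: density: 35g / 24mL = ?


ρ = mass/volume
= 35/24
= 1.458 g/mL

1.458 g/mL


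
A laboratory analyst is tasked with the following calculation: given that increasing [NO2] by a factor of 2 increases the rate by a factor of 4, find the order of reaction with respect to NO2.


rate ∝ [NO2]^n
2^n = 4 → n = 2
Order in NO2: 2

2


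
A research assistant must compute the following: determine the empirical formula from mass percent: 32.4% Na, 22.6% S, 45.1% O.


Assume 100 g sample. Moles of each element:
  Na: 32.4/22.99 = 1.409 mol
  S: 22.6/32.07 = 0.705 mol
  O: 45.1/16.0 = 2.819 mol
Divide by smallest (0.705):
  Na: 1.409/0.705 = 2.0
  S: 0.705/0.705 = 1.0
  O: 2.819/0.705 = 4.0
Empirical formula: Na2SO4

Na2SO4


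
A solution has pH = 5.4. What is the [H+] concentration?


[H+] = 10^(-pH) = 10^(-5.4)
= 3.98×10^-6 M

3.98×10^-6 M


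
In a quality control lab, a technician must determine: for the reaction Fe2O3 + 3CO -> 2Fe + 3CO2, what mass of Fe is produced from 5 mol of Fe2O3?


Mole ratio Fe:Fe2O3 = 2:1
n(Fe) = 5 × 2/1 = 10.000 mol
mass = 10.000 × 55.85 = 558.5 g

558.5 g


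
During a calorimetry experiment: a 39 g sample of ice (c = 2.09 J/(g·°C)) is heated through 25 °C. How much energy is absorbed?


q = mcΔT = 39 × 2.09 × 25
= 2037.75 J

2037.75 J


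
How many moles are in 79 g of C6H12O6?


M(C6H12O6) = 180.16 g/mol
n = mass/M = 79/180.16 = 0.4385 mol

0.4385 mol


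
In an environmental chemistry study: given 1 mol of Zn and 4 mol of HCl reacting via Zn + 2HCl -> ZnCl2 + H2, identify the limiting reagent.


Mole ratio available / coefficient:
  Zn: 1/1 = 1.000
  HCl: 4/2 = 2.000
Smaller ratio is limiting.

Zn


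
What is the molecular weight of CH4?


M(CH4) = 1×12.01 + 4×1.008
= 12.01 + 4.03
= 16.04 g/mol

16.04 g/mol


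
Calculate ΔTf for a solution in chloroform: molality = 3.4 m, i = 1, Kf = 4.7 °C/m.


ΔTf = Kf × m × i
= 4.7 × 3.4 × 1
= 15.98 °C

15.98 °C


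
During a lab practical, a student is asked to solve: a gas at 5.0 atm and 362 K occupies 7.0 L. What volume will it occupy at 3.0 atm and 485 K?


P1V1/T1 = P2V2/T2
V2 = P1V1T2/(T1P2)
= 5.0×7.0×485/(362×3.0)
= 15.631 L

15.631 L


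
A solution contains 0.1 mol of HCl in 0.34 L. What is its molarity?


M = n/V = 0.1/0.34 = 0.294 mol/L

0.294 M


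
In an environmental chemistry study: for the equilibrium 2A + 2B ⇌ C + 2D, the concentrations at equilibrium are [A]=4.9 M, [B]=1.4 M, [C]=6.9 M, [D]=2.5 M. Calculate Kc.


Kc = [C][D]^2/([A]^2[B]^2)
= (6.9^1 × 2.5^2)/(4.9^2 × 1.4^2)
= 43.125/47.0596
= 0.9164

0.9164


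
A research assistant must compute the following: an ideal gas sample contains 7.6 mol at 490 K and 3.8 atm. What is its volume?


PV = nRT  (R = 0.08206 L·atm/(mol·K))
V = nRT/P = 7.6×0.08206×490/3.8
= 80.419 L

80.419 L


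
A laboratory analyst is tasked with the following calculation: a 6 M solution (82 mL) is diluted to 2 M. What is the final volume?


C1V1 = C2V2
6 × 82 = 2 × V2
V2 = 492/2 = 246.0 mL

246.0 mL


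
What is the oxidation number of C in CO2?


x + 2(-2) = 0, so x = +4
Oxidation number: +4

+4


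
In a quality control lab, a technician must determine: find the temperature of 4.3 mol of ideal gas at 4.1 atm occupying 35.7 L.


PV = nRT  (R = 0.08206 L·atm/(mol·K))
T = PV/(nR) = 4.1×35.7/(4.3×0.08206)
= 146.37/0.352858
= 414.81 K

414.81 K


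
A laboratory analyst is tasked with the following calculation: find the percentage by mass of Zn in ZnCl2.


M(ZnCl2) = 1×65.38 + 2×35.45 = 136.28 g/mol
Mass of Zn = 1 × 65.38 = 65.38 g/mol
% Zn = 65.38/136.28 × 100 = 47.97%

47.97%


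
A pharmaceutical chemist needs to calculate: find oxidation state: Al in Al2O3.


Al is +3
Oxidation number: +3

+3


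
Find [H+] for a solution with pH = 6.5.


[H+] = 10^(-pH) = 10^(-6.5)
= 3.16×10^-7 M

3.16×10^-7 M


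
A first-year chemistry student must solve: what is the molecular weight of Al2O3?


M(Al2O3) = 2×26.98 + 3×16.0
= 53.96 + 48.0
= 101.96 g/mol

101.96 g/mol


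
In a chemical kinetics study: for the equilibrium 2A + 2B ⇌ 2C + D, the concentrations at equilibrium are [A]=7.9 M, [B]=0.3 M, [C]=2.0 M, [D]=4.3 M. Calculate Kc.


Kc = [C]^2[D]/([A]^2[B]^2)
= (2.0^2 × 4.3^1)/(7.9^2 × 0.3^2)
= 17.2/5.6169
= 3.062

3.062


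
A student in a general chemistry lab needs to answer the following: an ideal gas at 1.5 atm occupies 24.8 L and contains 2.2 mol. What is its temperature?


PV = nRT  (R = 0.08206 L·atm/(mol·K))
T = PV/(nR) = 1.5×24.8/(2.2×0.08206)
= 37.20/0.180532
= 206.06 K

206.06 K


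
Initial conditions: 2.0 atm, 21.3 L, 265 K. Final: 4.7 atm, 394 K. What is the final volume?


P1V1/T1 = P2V2/T2
V2 = P1V1T2/(T1P2)
= 2.0×21.3×394/(265×4.7)
= 13.476 L

13.476 L


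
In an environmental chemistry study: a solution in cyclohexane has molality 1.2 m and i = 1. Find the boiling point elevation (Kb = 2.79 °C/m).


ΔTb = Kb × m × i
= 2.79 × 1.2 × 1
= 3.348 °C

3.348 °C


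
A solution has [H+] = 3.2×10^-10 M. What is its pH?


pH = -log10([H+]) = -log10(3.2×10^-10)
= 10 - log10(3.2)
= 10 - 0.51
= 9.49

9.49


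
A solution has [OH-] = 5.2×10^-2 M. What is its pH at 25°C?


pOH = -log10([OH-]) = -log10(5.2×10^-2)
= 2 - log10(5.2) = 1.28
pH = 14 - pOH = 14 - 1.28 = 12.72

12.72


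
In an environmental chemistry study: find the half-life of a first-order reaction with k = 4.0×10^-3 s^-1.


t½ = ln2/k = 0.693147/(4.0×10^-3 s^-1)
= 173.3 s

173.3 s


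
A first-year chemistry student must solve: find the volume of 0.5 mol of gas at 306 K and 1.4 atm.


PV = nRT  (R = 0.08206 L·atm/(mol·K))
V = nRT/P = 0.5×0.08206×306/1.4
= 8.968 L

8.968 L


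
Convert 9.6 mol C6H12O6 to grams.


M(C6H12O6) = 180.16 g/mol
mass = n × M = 9.6 × 180.16 = 1729.54 g

1729.54 g


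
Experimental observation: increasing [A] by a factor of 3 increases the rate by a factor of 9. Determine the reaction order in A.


rate ∝ [A]^n
3^n = 9 → n = 2
Order in A: 2

2


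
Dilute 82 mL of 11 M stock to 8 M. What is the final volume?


C1V1 = C2V2
11 × 82 = 8 × V2
V2 = 902/8 = 112.75 mL

112.75 mL


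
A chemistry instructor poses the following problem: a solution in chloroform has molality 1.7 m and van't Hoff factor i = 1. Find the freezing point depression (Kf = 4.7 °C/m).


ΔTf = Kf × m × i
= 4.7 × 1.7 × 1
= 7.99 °C

7.99 °C


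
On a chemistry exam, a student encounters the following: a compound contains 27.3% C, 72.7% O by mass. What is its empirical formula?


Assume 100 g sample. Moles of each element:
  C: 27.3/12.01 = 2.273 mol
  O: 72.7/16.0 = 4.544 mol
Divide by smallest (2.273):
  C: 2.273/2.273 = 1.0
  O: 4.544/2.273 = 2.0
Empirical formula: CO2

CO2


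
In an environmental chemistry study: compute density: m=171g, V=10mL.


ρ = mass/volume
= 171/10
= 17.1 g/mL

17.1 g/mL


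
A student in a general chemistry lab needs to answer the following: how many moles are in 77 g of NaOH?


M(NaOH) = 40.0 g/mol
n = mass/M = 77/40.0 = 1.925 mol

1.925 mol


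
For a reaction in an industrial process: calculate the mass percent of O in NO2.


M(NO2) = 1×14.01 + 2×16.0 = 46.01 g/mol
Mass of O = 2 × 16.0 = 32.00 g/mol
% O = 32.00/46.01 × 100 = 69.55%

69.55%


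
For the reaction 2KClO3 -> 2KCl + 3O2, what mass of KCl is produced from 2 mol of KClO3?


Mole ratio KCl:KClO3 = 2:2
n(KCl) = 2 × 2/2 = 2.000 mol
mass = 2.000 × 74.55 = 149.1 g

149.1 g


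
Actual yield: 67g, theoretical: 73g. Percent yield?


% yield = actual/theoretical × 100
= 67/73 × 100
= 91.78%

91.78%


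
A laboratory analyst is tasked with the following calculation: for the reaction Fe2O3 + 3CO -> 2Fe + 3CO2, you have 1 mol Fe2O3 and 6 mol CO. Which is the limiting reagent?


Mole ratio available / coefficient:
  Fe2O3: 1/1 = 1.000
  CO: 6/3 = 2.000
Smaller ratio is limiting.

Fe2O3


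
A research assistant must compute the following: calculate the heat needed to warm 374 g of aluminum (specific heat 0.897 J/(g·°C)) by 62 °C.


q = mcΔT = 374 × 0.897 × 62
= 20799.64 J

20799.64 J


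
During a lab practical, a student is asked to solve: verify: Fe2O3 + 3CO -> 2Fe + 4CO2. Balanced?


Equation: Fe2O3 + 3CO -> 2Fe + 4CO2
Check atoms: C: 3≠4, Fe: 2=2, O: 6≠8
Not balanced

No, not balanced


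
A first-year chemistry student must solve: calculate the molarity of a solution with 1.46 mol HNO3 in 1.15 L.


M = n/V = 1.46/1.15 = 1.270 mol/L

1.270 M


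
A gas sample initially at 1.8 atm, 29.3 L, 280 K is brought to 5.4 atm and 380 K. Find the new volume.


P1V1/T1 = P2V2/T2
V2 = P1V1T2/(T1P2)
= 1.8×29.3×380/(280×5.4)
= 13.255 L

13.255 L


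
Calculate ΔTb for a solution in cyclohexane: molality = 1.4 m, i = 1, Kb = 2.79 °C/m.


ΔTb = Kb × m × i
= 2.79 × 1.4 × 1
= 3.906 °C

3.906 °C
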